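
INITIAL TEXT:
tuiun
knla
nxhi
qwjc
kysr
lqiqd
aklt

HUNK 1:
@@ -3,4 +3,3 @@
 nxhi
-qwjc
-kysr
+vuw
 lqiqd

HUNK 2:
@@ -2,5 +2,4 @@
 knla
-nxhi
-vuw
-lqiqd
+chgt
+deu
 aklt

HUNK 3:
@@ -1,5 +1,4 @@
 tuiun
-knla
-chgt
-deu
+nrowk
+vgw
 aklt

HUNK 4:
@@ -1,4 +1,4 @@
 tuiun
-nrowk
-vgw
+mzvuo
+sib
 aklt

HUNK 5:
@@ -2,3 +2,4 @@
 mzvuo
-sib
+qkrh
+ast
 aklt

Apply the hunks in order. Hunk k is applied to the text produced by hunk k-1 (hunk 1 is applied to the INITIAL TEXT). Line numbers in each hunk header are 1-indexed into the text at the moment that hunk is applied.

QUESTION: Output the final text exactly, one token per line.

Answer: tuiun
mzvuo
qkrh
ast
aklt

Derivation:
Hunk 1: at line 3 remove [qwjc,kysr] add [vuw] -> 6 lines: tuiun knla nxhi vuw lqiqd aklt
Hunk 2: at line 2 remove [nxhi,vuw,lqiqd] add [chgt,deu] -> 5 lines: tuiun knla chgt deu aklt
Hunk 3: at line 1 remove [knla,chgt,deu] add [nrowk,vgw] -> 4 lines: tuiun nrowk vgw aklt
Hunk 4: at line 1 remove [nrowk,vgw] add [mzvuo,sib] -> 4 lines: tuiun mzvuo sib aklt
Hunk 5: at line 2 remove [sib] add [qkrh,ast] -> 5 lines: tuiun mzvuo qkrh ast aklt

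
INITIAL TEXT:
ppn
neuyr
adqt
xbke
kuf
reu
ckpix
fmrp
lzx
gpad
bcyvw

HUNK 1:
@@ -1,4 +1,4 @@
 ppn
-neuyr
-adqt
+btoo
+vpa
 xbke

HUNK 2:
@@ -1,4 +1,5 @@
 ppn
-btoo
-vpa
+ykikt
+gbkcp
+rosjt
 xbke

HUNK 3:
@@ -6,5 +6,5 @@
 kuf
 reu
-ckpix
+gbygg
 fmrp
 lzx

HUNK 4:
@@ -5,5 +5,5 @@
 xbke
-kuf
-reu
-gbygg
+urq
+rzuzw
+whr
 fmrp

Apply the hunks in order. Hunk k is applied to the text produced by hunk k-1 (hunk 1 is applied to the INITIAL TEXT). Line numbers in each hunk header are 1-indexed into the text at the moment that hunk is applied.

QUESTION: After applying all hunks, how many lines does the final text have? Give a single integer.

Answer: 12

Derivation:
Hunk 1: at line 1 remove [neuyr,adqt] add [btoo,vpa] -> 11 lines: ppn btoo vpa xbke kuf reu ckpix fmrp lzx gpad bcyvw
Hunk 2: at line 1 remove [btoo,vpa] add [ykikt,gbkcp,rosjt] -> 12 lines: ppn ykikt gbkcp rosjt xbke kuf reu ckpix fmrp lzx gpad bcyvw
Hunk 3: at line 6 remove [ckpix] add [gbygg] -> 12 lines: ppn ykikt gbkcp rosjt xbke kuf reu gbygg fmrp lzx gpad bcyvw
Hunk 4: at line 5 remove [kuf,reu,gbygg] add [urq,rzuzw,whr] -> 12 lines: ppn ykikt gbkcp rosjt xbke urq rzuzw whr fmrp lzx gpad bcyvw
Final line count: 12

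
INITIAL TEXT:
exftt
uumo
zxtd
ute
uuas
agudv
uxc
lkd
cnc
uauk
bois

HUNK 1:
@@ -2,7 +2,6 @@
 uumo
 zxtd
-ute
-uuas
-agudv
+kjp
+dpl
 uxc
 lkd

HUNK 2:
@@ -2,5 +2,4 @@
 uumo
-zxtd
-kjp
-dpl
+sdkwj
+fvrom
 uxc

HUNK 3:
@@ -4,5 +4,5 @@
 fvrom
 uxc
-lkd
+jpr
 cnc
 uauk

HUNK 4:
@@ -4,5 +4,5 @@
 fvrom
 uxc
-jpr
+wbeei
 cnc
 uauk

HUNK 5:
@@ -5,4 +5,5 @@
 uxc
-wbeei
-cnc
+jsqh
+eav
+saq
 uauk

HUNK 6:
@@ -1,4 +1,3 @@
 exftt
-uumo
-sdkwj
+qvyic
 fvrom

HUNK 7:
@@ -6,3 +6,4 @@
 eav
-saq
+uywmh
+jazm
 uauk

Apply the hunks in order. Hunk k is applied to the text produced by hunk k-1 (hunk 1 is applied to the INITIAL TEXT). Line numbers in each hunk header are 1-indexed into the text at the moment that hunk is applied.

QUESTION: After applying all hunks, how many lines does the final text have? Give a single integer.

Hunk 1: at line 2 remove [ute,uuas,agudv] add [kjp,dpl] -> 10 lines: exftt uumo zxtd kjp dpl uxc lkd cnc uauk bois
Hunk 2: at line 2 remove [zxtd,kjp,dpl] add [sdkwj,fvrom] -> 9 lines: exftt uumo sdkwj fvrom uxc lkd cnc uauk bois
Hunk 3: at line 4 remove [lkd] add [jpr] -> 9 lines: exftt uumo sdkwj fvrom uxc jpr cnc uauk bois
Hunk 4: at line 4 remove [jpr] add [wbeei] -> 9 lines: exftt uumo sdkwj fvrom uxc wbeei cnc uauk bois
Hunk 5: at line 5 remove [wbeei,cnc] add [jsqh,eav,saq] -> 10 lines: exftt uumo sdkwj fvrom uxc jsqh eav saq uauk bois
Hunk 6: at line 1 remove [uumo,sdkwj] add [qvyic] -> 9 lines: exftt qvyic fvrom uxc jsqh eav saq uauk bois
Hunk 7: at line 6 remove [saq] add [uywmh,jazm] -> 10 lines: exftt qvyic fvrom uxc jsqh eav uywmh jazm uauk bois
Final line count: 10

Answer: 10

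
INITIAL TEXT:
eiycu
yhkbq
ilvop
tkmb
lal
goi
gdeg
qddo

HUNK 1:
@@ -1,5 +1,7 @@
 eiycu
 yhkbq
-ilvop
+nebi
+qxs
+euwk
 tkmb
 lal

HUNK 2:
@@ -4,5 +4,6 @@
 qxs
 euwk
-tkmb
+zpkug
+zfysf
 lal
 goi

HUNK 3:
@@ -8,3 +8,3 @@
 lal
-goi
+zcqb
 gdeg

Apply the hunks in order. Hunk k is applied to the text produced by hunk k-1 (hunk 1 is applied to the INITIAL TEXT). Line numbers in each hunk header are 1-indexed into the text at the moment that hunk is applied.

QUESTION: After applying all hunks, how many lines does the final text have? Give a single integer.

Answer: 11

Derivation:
Hunk 1: at line 1 remove [ilvop] add [nebi,qxs,euwk] -> 10 lines: eiycu yhkbq nebi qxs euwk tkmb lal goi gdeg qddo
Hunk 2: at line 4 remove [tkmb] add [zpkug,zfysf] -> 11 lines: eiycu yhkbq nebi qxs euwk zpkug zfysf lal goi gdeg qddo
Hunk 3: at line 8 remove [goi] add [zcqb] -> 11 lines: eiycu yhkbq nebi qxs euwk zpkug zfysf lal zcqb gdeg qddo
Final line count: 11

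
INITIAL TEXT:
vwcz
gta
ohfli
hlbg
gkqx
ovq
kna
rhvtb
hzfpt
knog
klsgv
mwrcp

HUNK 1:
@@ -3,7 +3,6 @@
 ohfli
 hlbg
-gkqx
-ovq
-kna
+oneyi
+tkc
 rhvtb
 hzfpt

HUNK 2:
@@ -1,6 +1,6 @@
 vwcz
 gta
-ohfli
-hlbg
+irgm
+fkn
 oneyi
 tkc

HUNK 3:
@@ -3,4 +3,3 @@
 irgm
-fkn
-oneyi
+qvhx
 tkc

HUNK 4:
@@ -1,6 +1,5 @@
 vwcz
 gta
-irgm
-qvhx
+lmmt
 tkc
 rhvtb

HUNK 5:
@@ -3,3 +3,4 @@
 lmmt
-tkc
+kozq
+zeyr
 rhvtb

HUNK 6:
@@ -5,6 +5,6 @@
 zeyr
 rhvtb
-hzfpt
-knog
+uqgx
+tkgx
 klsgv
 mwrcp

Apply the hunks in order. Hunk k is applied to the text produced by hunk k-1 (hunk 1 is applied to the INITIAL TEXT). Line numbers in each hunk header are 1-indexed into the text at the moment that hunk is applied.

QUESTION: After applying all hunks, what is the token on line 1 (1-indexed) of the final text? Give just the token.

Hunk 1: at line 3 remove [gkqx,ovq,kna] add [oneyi,tkc] -> 11 lines: vwcz gta ohfli hlbg oneyi tkc rhvtb hzfpt knog klsgv mwrcp
Hunk 2: at line 1 remove [ohfli,hlbg] add [irgm,fkn] -> 11 lines: vwcz gta irgm fkn oneyi tkc rhvtb hzfpt knog klsgv mwrcp
Hunk 3: at line 3 remove [fkn,oneyi] add [qvhx] -> 10 lines: vwcz gta irgm qvhx tkc rhvtb hzfpt knog klsgv mwrcp
Hunk 4: at line 1 remove [irgm,qvhx] add [lmmt] -> 9 lines: vwcz gta lmmt tkc rhvtb hzfpt knog klsgv mwrcp
Hunk 5: at line 3 remove [tkc] add [kozq,zeyr] -> 10 lines: vwcz gta lmmt kozq zeyr rhvtb hzfpt knog klsgv mwrcp
Hunk 6: at line 5 remove [hzfpt,knog] add [uqgx,tkgx] -> 10 lines: vwcz gta lmmt kozq zeyr rhvtb uqgx tkgx klsgv mwrcp
Final line 1: vwcz

Answer: vwcz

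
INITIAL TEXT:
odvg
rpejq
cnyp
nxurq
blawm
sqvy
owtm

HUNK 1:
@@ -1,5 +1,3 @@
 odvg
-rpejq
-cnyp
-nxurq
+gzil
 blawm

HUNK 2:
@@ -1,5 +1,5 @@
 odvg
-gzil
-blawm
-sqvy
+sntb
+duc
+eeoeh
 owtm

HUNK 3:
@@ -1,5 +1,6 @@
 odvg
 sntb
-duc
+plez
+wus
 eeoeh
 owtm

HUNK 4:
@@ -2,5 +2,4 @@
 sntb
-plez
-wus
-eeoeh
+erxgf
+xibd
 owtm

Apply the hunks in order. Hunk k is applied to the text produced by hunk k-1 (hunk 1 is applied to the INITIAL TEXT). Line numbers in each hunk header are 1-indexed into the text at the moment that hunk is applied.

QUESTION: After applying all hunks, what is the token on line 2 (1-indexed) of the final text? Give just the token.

Answer: sntb

Derivation:
Hunk 1: at line 1 remove [rpejq,cnyp,nxurq] add [gzil] -> 5 lines: odvg gzil blawm sqvy owtm
Hunk 2: at line 1 remove [gzil,blawm,sqvy] add [sntb,duc,eeoeh] -> 5 lines: odvg sntb duc eeoeh owtm
Hunk 3: at line 1 remove [duc] add [plez,wus] -> 6 lines: odvg sntb plez wus eeoeh owtm
Hunk 4: at line 2 remove [plez,wus,eeoeh] add [erxgf,xibd] -> 5 lines: odvg sntb erxgf xibd owtm
Final line 2: sntb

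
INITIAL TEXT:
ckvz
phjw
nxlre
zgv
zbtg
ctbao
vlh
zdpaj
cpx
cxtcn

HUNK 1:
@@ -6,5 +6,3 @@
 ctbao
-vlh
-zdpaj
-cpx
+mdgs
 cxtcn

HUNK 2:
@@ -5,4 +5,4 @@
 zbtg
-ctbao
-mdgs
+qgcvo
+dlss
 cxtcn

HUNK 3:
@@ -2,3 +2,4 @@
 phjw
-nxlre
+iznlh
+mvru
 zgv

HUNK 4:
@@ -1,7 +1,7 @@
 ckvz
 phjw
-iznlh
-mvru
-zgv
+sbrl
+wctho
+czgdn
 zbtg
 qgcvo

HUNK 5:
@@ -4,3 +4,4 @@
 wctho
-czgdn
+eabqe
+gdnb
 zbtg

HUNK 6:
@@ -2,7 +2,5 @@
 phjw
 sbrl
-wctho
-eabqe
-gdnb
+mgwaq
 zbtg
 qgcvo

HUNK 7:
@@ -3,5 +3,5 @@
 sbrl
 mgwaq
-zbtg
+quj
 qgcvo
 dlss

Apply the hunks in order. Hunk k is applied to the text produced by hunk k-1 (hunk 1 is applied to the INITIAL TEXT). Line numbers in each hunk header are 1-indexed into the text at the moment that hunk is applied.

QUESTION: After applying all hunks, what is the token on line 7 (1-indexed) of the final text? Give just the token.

Hunk 1: at line 6 remove [vlh,zdpaj,cpx] add [mdgs] -> 8 lines: ckvz phjw nxlre zgv zbtg ctbao mdgs cxtcn
Hunk 2: at line 5 remove [ctbao,mdgs] add [qgcvo,dlss] -> 8 lines: ckvz phjw nxlre zgv zbtg qgcvo dlss cxtcn
Hunk 3: at line 2 remove [nxlre] add [iznlh,mvru] -> 9 lines: ckvz phjw iznlh mvru zgv zbtg qgcvo dlss cxtcn
Hunk 4: at line 1 remove [iznlh,mvru,zgv] add [sbrl,wctho,czgdn] -> 9 lines: ckvz phjw sbrl wctho czgdn zbtg qgcvo dlss cxtcn
Hunk 5: at line 4 remove [czgdn] add [eabqe,gdnb] -> 10 lines: ckvz phjw sbrl wctho eabqe gdnb zbtg qgcvo dlss cxtcn
Hunk 6: at line 2 remove [wctho,eabqe,gdnb] add [mgwaq] -> 8 lines: ckvz phjw sbrl mgwaq zbtg qgcvo dlss cxtcn
Hunk 7: at line 3 remove [zbtg] add [quj] -> 8 lines: ckvz phjw sbrl mgwaq quj qgcvo dlss cxtcn
Final line 7: dlss

Answer: dlss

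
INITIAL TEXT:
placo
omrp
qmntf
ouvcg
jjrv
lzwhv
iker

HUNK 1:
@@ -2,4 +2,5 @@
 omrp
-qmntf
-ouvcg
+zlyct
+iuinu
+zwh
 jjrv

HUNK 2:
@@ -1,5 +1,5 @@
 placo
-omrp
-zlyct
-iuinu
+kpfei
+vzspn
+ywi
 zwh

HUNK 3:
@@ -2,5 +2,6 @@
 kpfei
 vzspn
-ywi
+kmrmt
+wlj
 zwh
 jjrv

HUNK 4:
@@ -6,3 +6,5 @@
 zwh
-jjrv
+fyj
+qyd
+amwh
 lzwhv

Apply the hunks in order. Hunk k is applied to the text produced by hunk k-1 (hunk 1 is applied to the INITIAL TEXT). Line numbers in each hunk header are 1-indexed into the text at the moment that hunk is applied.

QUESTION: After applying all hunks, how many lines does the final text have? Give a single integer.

Hunk 1: at line 2 remove [qmntf,ouvcg] add [zlyct,iuinu,zwh] -> 8 lines: placo omrp zlyct iuinu zwh jjrv lzwhv iker
Hunk 2: at line 1 remove [omrp,zlyct,iuinu] add [kpfei,vzspn,ywi] -> 8 lines: placo kpfei vzspn ywi zwh jjrv lzwhv iker
Hunk 3: at line 2 remove [ywi] add [kmrmt,wlj] -> 9 lines: placo kpfei vzspn kmrmt wlj zwh jjrv lzwhv iker
Hunk 4: at line 6 remove [jjrv] add [fyj,qyd,amwh] -> 11 lines: placo kpfei vzspn kmrmt wlj zwh fyj qyd amwh lzwhv iker
Final line count: 11

Answer: 11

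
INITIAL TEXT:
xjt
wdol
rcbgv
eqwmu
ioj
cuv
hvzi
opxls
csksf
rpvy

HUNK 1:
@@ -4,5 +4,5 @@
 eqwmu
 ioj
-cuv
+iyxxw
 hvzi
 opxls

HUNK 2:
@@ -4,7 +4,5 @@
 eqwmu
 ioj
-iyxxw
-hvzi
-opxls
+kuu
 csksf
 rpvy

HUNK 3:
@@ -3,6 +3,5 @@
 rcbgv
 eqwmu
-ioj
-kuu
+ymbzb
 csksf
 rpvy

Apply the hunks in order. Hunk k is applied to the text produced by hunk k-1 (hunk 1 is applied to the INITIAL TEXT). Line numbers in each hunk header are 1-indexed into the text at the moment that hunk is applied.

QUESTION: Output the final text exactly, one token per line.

Hunk 1: at line 4 remove [cuv] add [iyxxw] -> 10 lines: xjt wdol rcbgv eqwmu ioj iyxxw hvzi opxls csksf rpvy
Hunk 2: at line 4 remove [iyxxw,hvzi,opxls] add [kuu] -> 8 lines: xjt wdol rcbgv eqwmu ioj kuu csksf rpvy
Hunk 3: at line 3 remove [ioj,kuu] add [ymbzb] -> 7 lines: xjt wdol rcbgv eqwmu ymbzb csksf rpvy

Answer: xjt
wdol
rcbgv
eqwmu
ymbzb
csksf
rpvy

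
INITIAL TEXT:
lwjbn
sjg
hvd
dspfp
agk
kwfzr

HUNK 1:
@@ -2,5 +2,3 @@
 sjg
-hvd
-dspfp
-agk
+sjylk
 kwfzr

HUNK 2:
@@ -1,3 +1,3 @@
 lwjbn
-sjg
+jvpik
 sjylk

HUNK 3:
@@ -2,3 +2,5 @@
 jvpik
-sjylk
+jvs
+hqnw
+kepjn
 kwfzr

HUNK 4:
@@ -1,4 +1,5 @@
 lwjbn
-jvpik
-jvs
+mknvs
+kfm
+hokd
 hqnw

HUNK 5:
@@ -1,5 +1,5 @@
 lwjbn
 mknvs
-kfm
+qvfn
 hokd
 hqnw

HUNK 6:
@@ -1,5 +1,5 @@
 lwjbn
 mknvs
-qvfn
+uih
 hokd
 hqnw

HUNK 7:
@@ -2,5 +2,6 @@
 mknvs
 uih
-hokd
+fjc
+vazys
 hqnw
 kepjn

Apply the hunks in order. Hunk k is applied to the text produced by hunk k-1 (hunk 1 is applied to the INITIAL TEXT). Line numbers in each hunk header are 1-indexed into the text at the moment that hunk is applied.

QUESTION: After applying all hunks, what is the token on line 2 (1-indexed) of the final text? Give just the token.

Hunk 1: at line 2 remove [hvd,dspfp,agk] add [sjylk] -> 4 lines: lwjbn sjg sjylk kwfzr
Hunk 2: at line 1 remove [sjg] add [jvpik] -> 4 lines: lwjbn jvpik sjylk kwfzr
Hunk 3: at line 2 remove [sjylk] add [jvs,hqnw,kepjn] -> 6 lines: lwjbn jvpik jvs hqnw kepjn kwfzr
Hunk 4: at line 1 remove [jvpik,jvs] add [mknvs,kfm,hokd] -> 7 lines: lwjbn mknvs kfm hokd hqnw kepjn kwfzr
Hunk 5: at line 1 remove [kfm] add [qvfn] -> 7 lines: lwjbn mknvs qvfn hokd hqnw kepjn kwfzr
Hunk 6: at line 1 remove [qvfn] add [uih] -> 7 lines: lwjbn mknvs uih hokd hqnw kepjn kwfzr
Hunk 7: at line 2 remove [hokd] add [fjc,vazys] -> 8 lines: lwjbn mknvs uih fjc vazys hqnw kepjn kwfzr
Final line 2: mknvs

Answer: mknvs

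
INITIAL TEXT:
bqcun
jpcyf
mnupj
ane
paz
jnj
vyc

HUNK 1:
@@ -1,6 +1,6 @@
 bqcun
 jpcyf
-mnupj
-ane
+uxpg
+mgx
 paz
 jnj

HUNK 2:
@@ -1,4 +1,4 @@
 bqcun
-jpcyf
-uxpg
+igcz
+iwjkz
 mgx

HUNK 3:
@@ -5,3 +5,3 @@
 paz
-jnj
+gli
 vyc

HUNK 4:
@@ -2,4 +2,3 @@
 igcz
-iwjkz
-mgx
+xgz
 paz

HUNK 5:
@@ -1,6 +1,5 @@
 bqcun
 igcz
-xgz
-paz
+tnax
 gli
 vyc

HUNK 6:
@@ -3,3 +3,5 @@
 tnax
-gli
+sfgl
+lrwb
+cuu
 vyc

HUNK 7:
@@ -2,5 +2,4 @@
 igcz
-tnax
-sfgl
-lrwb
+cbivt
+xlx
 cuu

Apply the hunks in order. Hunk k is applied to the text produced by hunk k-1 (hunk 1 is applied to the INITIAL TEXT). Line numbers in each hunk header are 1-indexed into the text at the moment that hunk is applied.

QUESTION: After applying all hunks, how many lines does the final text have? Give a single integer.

Hunk 1: at line 1 remove [mnupj,ane] add [uxpg,mgx] -> 7 lines: bqcun jpcyf uxpg mgx paz jnj vyc
Hunk 2: at line 1 remove [jpcyf,uxpg] add [igcz,iwjkz] -> 7 lines: bqcun igcz iwjkz mgx paz jnj vyc
Hunk 3: at line 5 remove [jnj] add [gli] -> 7 lines: bqcun igcz iwjkz mgx paz gli vyc
Hunk 4: at line 2 remove [iwjkz,mgx] add [xgz] -> 6 lines: bqcun igcz xgz paz gli vyc
Hunk 5: at line 1 remove [xgz,paz] add [tnax] -> 5 lines: bqcun igcz tnax gli vyc
Hunk 6: at line 3 remove [gli] add [sfgl,lrwb,cuu] -> 7 lines: bqcun igcz tnax sfgl lrwb cuu vyc
Hunk 7: at line 2 remove [tnax,sfgl,lrwb] add [cbivt,xlx] -> 6 lines: bqcun igcz cbivt xlx cuu vyc
Final line count: 6

Answer: 6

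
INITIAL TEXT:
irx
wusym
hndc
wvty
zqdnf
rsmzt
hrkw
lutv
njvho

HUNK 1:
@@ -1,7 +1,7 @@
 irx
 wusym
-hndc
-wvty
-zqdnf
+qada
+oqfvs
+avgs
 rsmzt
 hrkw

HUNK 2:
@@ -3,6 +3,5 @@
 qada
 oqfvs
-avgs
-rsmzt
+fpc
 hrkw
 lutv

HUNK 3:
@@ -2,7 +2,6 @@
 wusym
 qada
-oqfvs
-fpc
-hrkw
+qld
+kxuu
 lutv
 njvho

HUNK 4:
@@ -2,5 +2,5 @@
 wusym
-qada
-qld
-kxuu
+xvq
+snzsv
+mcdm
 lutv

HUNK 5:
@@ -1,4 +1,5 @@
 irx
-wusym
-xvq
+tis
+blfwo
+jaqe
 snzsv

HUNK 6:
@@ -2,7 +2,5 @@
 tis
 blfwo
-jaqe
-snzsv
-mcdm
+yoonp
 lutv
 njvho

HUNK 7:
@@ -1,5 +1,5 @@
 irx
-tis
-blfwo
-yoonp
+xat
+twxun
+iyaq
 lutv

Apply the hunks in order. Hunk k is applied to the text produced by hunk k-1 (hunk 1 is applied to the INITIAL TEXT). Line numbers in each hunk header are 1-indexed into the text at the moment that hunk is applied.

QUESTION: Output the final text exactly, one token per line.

Hunk 1: at line 1 remove [hndc,wvty,zqdnf] add [qada,oqfvs,avgs] -> 9 lines: irx wusym qada oqfvs avgs rsmzt hrkw lutv njvho
Hunk 2: at line 3 remove [avgs,rsmzt] add [fpc] -> 8 lines: irx wusym qada oqfvs fpc hrkw lutv njvho
Hunk 3: at line 2 remove [oqfvs,fpc,hrkw] add [qld,kxuu] -> 7 lines: irx wusym qada qld kxuu lutv njvho
Hunk 4: at line 2 remove [qada,qld,kxuu] add [xvq,snzsv,mcdm] -> 7 lines: irx wusym xvq snzsv mcdm lutv njvho
Hunk 5: at line 1 remove [wusym,xvq] add [tis,blfwo,jaqe] -> 8 lines: irx tis blfwo jaqe snzsv mcdm lutv njvho
Hunk 6: at line 2 remove [jaqe,snzsv,mcdm] add [yoonp] -> 6 lines: irx tis blfwo yoonp lutv njvho
Hunk 7: at line 1 remove [tis,blfwo,yoonp] add [xat,twxun,iyaq] -> 6 lines: irx xat twxun iyaq lutv njvho

Answer: irx
xat
twxun
iyaq
lutv
njvho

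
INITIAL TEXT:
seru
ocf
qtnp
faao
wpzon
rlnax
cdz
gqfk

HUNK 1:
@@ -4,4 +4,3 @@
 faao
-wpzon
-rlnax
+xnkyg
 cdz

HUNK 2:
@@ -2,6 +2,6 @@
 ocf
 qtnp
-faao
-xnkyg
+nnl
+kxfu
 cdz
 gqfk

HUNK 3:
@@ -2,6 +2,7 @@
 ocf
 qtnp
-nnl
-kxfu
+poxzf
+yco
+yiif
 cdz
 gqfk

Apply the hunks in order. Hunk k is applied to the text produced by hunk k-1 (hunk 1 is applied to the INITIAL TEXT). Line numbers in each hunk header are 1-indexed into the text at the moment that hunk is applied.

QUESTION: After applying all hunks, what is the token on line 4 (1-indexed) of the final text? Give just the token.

Hunk 1: at line 4 remove [wpzon,rlnax] add [xnkyg] -> 7 lines: seru ocf qtnp faao xnkyg cdz gqfk
Hunk 2: at line 2 remove [faao,xnkyg] add [nnl,kxfu] -> 7 lines: seru ocf qtnp nnl kxfu cdz gqfk
Hunk 3: at line 2 remove [nnl,kxfu] add [poxzf,yco,yiif] -> 8 lines: seru ocf qtnp poxzf yco yiif cdz gqfk
Final line 4: poxzf

Answer: poxzf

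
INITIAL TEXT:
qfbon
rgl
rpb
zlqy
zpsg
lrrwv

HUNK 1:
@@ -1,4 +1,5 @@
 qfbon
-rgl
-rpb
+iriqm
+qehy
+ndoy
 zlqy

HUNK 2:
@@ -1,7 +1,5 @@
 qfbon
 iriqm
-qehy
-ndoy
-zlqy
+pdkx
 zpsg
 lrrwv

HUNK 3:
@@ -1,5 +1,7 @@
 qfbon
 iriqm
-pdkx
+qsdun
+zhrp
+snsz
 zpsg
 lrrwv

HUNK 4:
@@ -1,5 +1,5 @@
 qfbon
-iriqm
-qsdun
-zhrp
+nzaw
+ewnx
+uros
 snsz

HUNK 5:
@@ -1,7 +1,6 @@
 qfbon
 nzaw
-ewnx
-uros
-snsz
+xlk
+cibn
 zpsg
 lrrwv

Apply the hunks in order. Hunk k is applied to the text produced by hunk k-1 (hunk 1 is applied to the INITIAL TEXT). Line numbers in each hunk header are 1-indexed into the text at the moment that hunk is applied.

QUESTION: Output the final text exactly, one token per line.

Answer: qfbon
nzaw
xlk
cibn
zpsg
lrrwv

Derivation:
Hunk 1: at line 1 remove [rgl,rpb] add [iriqm,qehy,ndoy] -> 7 lines: qfbon iriqm qehy ndoy zlqy zpsg lrrwv
Hunk 2: at line 1 remove [qehy,ndoy,zlqy] add [pdkx] -> 5 lines: qfbon iriqm pdkx zpsg lrrwv
Hunk 3: at line 1 remove [pdkx] add [qsdun,zhrp,snsz] -> 7 lines: qfbon iriqm qsdun zhrp snsz zpsg lrrwv
Hunk 4: at line 1 remove [iriqm,qsdun,zhrp] add [nzaw,ewnx,uros] -> 7 lines: qfbon nzaw ewnx uros snsz zpsg lrrwv
Hunk 5: at line 1 remove [ewnx,uros,snsz] add [xlk,cibn] -> 6 lines: qfbon nzaw xlk cibn zpsg lrrwv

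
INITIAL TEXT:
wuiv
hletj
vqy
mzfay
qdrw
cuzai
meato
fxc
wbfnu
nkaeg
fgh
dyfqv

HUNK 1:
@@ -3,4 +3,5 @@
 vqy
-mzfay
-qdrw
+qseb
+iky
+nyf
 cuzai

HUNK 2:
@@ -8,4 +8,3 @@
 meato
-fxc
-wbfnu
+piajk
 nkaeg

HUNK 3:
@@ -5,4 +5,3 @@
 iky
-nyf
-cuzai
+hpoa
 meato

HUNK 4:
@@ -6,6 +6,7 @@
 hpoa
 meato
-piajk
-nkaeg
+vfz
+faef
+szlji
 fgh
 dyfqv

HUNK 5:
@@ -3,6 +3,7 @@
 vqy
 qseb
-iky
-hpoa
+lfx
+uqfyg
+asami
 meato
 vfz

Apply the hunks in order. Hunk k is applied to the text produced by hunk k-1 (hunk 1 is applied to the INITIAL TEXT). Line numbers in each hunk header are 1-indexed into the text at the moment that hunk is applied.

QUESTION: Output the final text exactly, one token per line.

Answer: wuiv
hletj
vqy
qseb
lfx
uqfyg
asami
meato
vfz
faef
szlji
fgh
dyfqv

Derivation:
Hunk 1: at line 3 remove [mzfay,qdrw] add [qseb,iky,nyf] -> 13 lines: wuiv hletj vqy qseb iky nyf cuzai meato fxc wbfnu nkaeg fgh dyfqv
Hunk 2: at line 8 remove [fxc,wbfnu] add [piajk] -> 12 lines: wuiv hletj vqy qseb iky nyf cuzai meato piajk nkaeg fgh dyfqv
Hunk 3: at line 5 remove [nyf,cuzai] add [hpoa] -> 11 lines: wuiv hletj vqy qseb iky hpoa meato piajk nkaeg fgh dyfqv
Hunk 4: at line 6 remove [piajk,nkaeg] add [vfz,faef,szlji] -> 12 lines: wuiv hletj vqy qseb iky hpoa meato vfz faef szlji fgh dyfqv
Hunk 5: at line 3 remove [iky,hpoa] add [lfx,uqfyg,asami] -> 13 lines: wuiv hletj vqy qseb lfx uqfyg asami meato vfz faef szlji fgh dyfqv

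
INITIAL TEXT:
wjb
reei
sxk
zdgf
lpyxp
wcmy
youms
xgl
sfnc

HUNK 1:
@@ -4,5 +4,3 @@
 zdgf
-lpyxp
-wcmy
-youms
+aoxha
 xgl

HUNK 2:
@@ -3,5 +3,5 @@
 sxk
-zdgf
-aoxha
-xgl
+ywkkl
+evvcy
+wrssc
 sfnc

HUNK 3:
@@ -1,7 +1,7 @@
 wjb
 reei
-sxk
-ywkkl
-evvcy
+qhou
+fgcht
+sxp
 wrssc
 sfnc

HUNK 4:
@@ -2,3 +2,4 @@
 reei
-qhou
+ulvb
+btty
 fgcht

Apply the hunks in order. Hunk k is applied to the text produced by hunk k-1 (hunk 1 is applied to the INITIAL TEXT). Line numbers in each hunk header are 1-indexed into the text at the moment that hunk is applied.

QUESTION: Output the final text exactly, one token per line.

Hunk 1: at line 4 remove [lpyxp,wcmy,youms] add [aoxha] -> 7 lines: wjb reei sxk zdgf aoxha xgl sfnc
Hunk 2: at line 3 remove [zdgf,aoxha,xgl] add [ywkkl,evvcy,wrssc] -> 7 lines: wjb reei sxk ywkkl evvcy wrssc sfnc
Hunk 3: at line 1 remove [sxk,ywkkl,evvcy] add [qhou,fgcht,sxp] -> 7 lines: wjb reei qhou fgcht sxp wrssc sfnc
Hunk 4: at line 2 remove [qhou] add [ulvb,btty] -> 8 lines: wjb reei ulvb btty fgcht sxp wrssc sfnc

Answer: wjb
reei
ulvb
btty
fgcht
sxp
wrssc
sfnc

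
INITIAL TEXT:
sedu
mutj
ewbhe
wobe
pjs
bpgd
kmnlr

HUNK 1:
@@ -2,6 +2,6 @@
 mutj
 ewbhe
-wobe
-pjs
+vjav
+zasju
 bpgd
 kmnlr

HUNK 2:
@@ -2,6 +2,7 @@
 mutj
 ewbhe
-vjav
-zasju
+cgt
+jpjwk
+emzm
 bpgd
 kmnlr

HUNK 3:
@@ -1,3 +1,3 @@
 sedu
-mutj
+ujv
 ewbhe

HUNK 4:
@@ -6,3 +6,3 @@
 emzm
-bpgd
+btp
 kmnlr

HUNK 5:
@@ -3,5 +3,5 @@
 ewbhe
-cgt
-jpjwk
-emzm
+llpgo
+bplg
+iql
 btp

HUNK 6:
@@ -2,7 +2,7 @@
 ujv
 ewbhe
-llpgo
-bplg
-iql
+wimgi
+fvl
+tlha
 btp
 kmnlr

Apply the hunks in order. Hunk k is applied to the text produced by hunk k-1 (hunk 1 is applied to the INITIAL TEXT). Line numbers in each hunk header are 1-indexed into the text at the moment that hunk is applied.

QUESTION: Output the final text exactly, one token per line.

Answer: sedu
ujv
ewbhe
wimgi
fvl
tlha
btp
kmnlr

Derivation:
Hunk 1: at line 2 remove [wobe,pjs] add [vjav,zasju] -> 7 lines: sedu mutj ewbhe vjav zasju bpgd kmnlr
Hunk 2: at line 2 remove [vjav,zasju] add [cgt,jpjwk,emzm] -> 8 lines: sedu mutj ewbhe cgt jpjwk emzm bpgd kmnlr
Hunk 3: at line 1 remove [mutj] add [ujv] -> 8 lines: sedu ujv ewbhe cgt jpjwk emzm bpgd kmnlr
Hunk 4: at line 6 remove [bpgd] add [btp] -> 8 lines: sedu ujv ewbhe cgt jpjwk emzm btp kmnlr
Hunk 5: at line 3 remove [cgt,jpjwk,emzm] add [llpgo,bplg,iql] -> 8 lines: sedu ujv ewbhe llpgo bplg iql btp kmnlr
Hunk 6: at line 2 remove [llpgo,bplg,iql] add [wimgi,fvl,tlha] -> 8 lines: sedu ujv ewbhe wimgi fvl tlha btp kmnlr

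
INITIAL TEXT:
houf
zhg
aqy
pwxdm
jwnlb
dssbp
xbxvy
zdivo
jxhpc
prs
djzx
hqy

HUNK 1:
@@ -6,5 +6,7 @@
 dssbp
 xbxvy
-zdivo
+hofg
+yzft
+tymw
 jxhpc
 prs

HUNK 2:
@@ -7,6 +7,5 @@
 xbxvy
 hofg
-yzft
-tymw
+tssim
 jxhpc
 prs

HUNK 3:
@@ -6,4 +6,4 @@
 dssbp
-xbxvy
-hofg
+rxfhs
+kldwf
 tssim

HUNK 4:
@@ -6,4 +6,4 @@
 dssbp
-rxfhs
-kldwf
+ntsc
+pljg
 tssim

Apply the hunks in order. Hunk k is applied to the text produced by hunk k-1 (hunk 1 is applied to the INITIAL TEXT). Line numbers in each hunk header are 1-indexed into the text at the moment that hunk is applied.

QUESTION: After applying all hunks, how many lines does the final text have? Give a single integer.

Hunk 1: at line 6 remove [zdivo] add [hofg,yzft,tymw] -> 14 lines: houf zhg aqy pwxdm jwnlb dssbp xbxvy hofg yzft tymw jxhpc prs djzx hqy
Hunk 2: at line 7 remove [yzft,tymw] add [tssim] -> 13 lines: houf zhg aqy pwxdm jwnlb dssbp xbxvy hofg tssim jxhpc prs djzx hqy
Hunk 3: at line 6 remove [xbxvy,hofg] add [rxfhs,kldwf] -> 13 lines: houf zhg aqy pwxdm jwnlb dssbp rxfhs kldwf tssim jxhpc prs djzx hqy
Hunk 4: at line 6 remove [rxfhs,kldwf] add [ntsc,pljg] -> 13 lines: houf zhg aqy pwxdm jwnlb dssbp ntsc pljg tssim jxhpc prs djzx hqy
Final line count: 13

Answer: 13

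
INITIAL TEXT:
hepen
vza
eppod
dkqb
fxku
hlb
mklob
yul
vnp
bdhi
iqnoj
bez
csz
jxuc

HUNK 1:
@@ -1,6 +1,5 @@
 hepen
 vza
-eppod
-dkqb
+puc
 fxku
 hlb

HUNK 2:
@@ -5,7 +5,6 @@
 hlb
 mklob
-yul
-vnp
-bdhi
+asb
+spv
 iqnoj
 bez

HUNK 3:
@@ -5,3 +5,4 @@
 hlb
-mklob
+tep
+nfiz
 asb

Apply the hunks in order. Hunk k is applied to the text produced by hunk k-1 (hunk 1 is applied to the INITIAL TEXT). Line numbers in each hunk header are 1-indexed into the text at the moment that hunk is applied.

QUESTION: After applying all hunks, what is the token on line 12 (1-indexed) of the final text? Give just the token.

Answer: csz

Derivation:
Hunk 1: at line 1 remove [eppod,dkqb] add [puc] -> 13 lines: hepen vza puc fxku hlb mklob yul vnp bdhi iqnoj bez csz jxuc
Hunk 2: at line 5 remove [yul,vnp,bdhi] add [asb,spv] -> 12 lines: hepen vza puc fxku hlb mklob asb spv iqnoj bez csz jxuc
Hunk 3: at line 5 remove [mklob] add [tep,nfiz] -> 13 lines: hepen vza puc fxku hlb tep nfiz asb spv iqnoj bez csz jxuc
Final line 12: csz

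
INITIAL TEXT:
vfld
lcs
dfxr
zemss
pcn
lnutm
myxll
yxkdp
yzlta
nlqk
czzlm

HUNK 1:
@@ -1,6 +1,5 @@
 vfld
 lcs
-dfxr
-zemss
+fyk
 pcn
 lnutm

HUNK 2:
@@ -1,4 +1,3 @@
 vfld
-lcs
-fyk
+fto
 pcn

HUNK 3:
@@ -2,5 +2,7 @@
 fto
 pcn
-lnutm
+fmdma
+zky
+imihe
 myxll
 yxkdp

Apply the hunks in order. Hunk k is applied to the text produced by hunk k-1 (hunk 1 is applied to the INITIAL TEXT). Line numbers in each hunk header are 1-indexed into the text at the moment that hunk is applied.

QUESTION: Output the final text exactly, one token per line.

Hunk 1: at line 1 remove [dfxr,zemss] add [fyk] -> 10 lines: vfld lcs fyk pcn lnutm myxll yxkdp yzlta nlqk czzlm
Hunk 2: at line 1 remove [lcs,fyk] add [fto] -> 9 lines: vfld fto pcn lnutm myxll yxkdp yzlta nlqk czzlm
Hunk 3: at line 2 remove [lnutm] add [fmdma,zky,imihe] -> 11 lines: vfld fto pcn fmdma zky imihe myxll yxkdp yzlta nlqk czzlm

Answer: vfld
fto
pcn
fmdma
zky
imihe
myxll
yxkdp
yzlta
nlqk
czzlm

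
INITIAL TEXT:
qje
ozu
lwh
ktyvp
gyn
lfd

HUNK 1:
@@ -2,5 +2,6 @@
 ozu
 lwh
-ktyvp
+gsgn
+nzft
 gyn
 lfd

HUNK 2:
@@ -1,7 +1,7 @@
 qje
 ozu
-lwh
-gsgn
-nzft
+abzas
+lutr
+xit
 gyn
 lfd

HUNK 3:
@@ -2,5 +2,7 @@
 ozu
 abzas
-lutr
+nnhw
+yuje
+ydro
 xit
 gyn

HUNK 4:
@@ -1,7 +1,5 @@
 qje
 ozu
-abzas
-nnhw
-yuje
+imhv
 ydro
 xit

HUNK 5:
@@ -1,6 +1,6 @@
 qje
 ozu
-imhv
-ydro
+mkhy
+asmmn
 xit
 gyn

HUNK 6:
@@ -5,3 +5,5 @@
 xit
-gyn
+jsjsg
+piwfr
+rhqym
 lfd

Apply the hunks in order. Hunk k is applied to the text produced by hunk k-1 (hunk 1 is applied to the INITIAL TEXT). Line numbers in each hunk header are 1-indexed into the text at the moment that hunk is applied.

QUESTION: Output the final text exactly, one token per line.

Hunk 1: at line 2 remove [ktyvp] add [gsgn,nzft] -> 7 lines: qje ozu lwh gsgn nzft gyn lfd
Hunk 2: at line 1 remove [lwh,gsgn,nzft] add [abzas,lutr,xit] -> 7 lines: qje ozu abzas lutr xit gyn lfd
Hunk 3: at line 2 remove [lutr] add [nnhw,yuje,ydro] -> 9 lines: qje ozu abzas nnhw yuje ydro xit gyn lfd
Hunk 4: at line 1 remove [abzas,nnhw,yuje] add [imhv] -> 7 lines: qje ozu imhv ydro xit gyn lfd
Hunk 5: at line 1 remove [imhv,ydro] add [mkhy,asmmn] -> 7 lines: qje ozu mkhy asmmn xit gyn lfd
Hunk 6: at line 5 remove [gyn] add [jsjsg,piwfr,rhqym] -> 9 lines: qje ozu mkhy asmmn xit jsjsg piwfr rhqym lfd

Answer: qje
ozu
mkhy
asmmn
xit
jsjsg
piwfr
rhqym
lfd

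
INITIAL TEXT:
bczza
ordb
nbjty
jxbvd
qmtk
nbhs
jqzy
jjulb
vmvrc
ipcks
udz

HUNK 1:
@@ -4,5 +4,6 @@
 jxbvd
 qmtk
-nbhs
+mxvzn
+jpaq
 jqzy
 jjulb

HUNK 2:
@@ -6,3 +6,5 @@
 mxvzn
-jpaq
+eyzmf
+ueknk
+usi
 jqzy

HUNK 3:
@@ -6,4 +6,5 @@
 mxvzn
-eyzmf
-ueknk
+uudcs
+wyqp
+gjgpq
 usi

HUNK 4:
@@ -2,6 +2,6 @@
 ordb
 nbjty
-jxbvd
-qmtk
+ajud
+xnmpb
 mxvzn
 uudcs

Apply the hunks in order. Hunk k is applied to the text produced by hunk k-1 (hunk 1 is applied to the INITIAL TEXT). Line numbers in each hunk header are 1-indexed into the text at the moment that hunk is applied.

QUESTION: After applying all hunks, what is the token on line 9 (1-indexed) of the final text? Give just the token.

Answer: gjgpq

Derivation:
Hunk 1: at line 4 remove [nbhs] add [mxvzn,jpaq] -> 12 lines: bczza ordb nbjty jxbvd qmtk mxvzn jpaq jqzy jjulb vmvrc ipcks udz
Hunk 2: at line 6 remove [jpaq] add [eyzmf,ueknk,usi] -> 14 lines: bczza ordb nbjty jxbvd qmtk mxvzn eyzmf ueknk usi jqzy jjulb vmvrc ipcks udz
Hunk 3: at line 6 remove [eyzmf,ueknk] add [uudcs,wyqp,gjgpq] -> 15 lines: bczza ordb nbjty jxbvd qmtk mxvzn uudcs wyqp gjgpq usi jqzy jjulb vmvrc ipcks udz
Hunk 4: at line 2 remove [jxbvd,qmtk] add [ajud,xnmpb] -> 15 lines: bczza ordb nbjty ajud xnmpb mxvzn uudcs wyqp gjgpq usi jqzy jjulb vmvrc ipcks udz
Final line 9: gjgpq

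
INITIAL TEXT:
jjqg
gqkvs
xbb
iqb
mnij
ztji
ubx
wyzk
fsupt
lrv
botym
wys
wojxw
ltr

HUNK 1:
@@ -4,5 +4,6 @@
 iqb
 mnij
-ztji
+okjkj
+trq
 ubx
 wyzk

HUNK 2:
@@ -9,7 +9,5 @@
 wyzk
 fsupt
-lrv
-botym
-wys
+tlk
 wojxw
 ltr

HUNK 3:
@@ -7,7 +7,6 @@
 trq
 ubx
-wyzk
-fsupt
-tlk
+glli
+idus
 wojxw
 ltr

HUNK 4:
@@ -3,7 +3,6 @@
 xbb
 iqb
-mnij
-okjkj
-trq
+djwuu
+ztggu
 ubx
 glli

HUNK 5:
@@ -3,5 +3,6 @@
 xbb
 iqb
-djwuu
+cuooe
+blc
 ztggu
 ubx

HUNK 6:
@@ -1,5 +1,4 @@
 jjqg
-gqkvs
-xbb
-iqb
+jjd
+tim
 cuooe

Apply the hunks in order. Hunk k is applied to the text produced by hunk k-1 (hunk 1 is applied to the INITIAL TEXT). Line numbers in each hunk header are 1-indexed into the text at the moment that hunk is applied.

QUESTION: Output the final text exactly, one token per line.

Hunk 1: at line 4 remove [ztji] add [okjkj,trq] -> 15 lines: jjqg gqkvs xbb iqb mnij okjkj trq ubx wyzk fsupt lrv botym wys wojxw ltr
Hunk 2: at line 9 remove [lrv,botym,wys] add [tlk] -> 13 lines: jjqg gqkvs xbb iqb mnij okjkj trq ubx wyzk fsupt tlk wojxw ltr
Hunk 3: at line 7 remove [wyzk,fsupt,tlk] add [glli,idus] -> 12 lines: jjqg gqkvs xbb iqb mnij okjkj trq ubx glli idus wojxw ltr
Hunk 4: at line 3 remove [mnij,okjkj,trq] add [djwuu,ztggu] -> 11 lines: jjqg gqkvs xbb iqb djwuu ztggu ubx glli idus wojxw ltr
Hunk 5: at line 3 remove [djwuu] add [cuooe,blc] -> 12 lines: jjqg gqkvs xbb iqb cuooe blc ztggu ubx glli idus wojxw ltr
Hunk 6: at line 1 remove [gqkvs,xbb,iqb] add [jjd,tim] -> 11 lines: jjqg jjd tim cuooe blc ztggu ubx glli idus wojxw ltr

Answer: jjqg
jjd
tim
cuooe
blc
ztggu
ubx
glli
idus
wojxw
ltr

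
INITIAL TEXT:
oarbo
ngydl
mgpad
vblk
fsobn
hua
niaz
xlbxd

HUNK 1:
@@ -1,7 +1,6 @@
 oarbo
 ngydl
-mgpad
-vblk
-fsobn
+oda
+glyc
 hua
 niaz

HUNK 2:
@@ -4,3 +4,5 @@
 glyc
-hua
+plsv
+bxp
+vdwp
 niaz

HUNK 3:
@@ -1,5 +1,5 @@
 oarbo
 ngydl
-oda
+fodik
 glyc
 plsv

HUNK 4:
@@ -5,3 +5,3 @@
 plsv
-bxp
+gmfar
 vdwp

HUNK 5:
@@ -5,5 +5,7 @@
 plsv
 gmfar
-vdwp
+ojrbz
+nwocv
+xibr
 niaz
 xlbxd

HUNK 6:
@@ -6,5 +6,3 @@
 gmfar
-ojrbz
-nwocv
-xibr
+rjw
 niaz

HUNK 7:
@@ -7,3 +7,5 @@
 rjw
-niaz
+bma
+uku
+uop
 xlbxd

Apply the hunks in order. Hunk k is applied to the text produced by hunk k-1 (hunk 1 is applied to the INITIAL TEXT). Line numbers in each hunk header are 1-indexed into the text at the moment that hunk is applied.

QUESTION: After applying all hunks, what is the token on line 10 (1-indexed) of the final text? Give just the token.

Answer: uop

Derivation:
Hunk 1: at line 1 remove [mgpad,vblk,fsobn] add [oda,glyc] -> 7 lines: oarbo ngydl oda glyc hua niaz xlbxd
Hunk 2: at line 4 remove [hua] add [plsv,bxp,vdwp] -> 9 lines: oarbo ngydl oda glyc plsv bxp vdwp niaz xlbxd
Hunk 3: at line 1 remove [oda] add [fodik] -> 9 lines: oarbo ngydl fodik glyc plsv bxp vdwp niaz xlbxd
Hunk 4: at line 5 remove [bxp] add [gmfar] -> 9 lines: oarbo ngydl fodik glyc plsv gmfar vdwp niaz xlbxd
Hunk 5: at line 5 remove [vdwp] add [ojrbz,nwocv,xibr] -> 11 lines: oarbo ngydl fodik glyc plsv gmfar ojrbz nwocv xibr niaz xlbxd
Hunk 6: at line 6 remove [ojrbz,nwocv,xibr] add [rjw] -> 9 lines: oarbo ngydl fodik glyc plsv gmfar rjw niaz xlbxd
Hunk 7: at line 7 remove [niaz] add [bma,uku,uop] -> 11 lines: oarbo ngydl fodik glyc plsv gmfar rjw bma uku uop xlbxd
Final line 10: uop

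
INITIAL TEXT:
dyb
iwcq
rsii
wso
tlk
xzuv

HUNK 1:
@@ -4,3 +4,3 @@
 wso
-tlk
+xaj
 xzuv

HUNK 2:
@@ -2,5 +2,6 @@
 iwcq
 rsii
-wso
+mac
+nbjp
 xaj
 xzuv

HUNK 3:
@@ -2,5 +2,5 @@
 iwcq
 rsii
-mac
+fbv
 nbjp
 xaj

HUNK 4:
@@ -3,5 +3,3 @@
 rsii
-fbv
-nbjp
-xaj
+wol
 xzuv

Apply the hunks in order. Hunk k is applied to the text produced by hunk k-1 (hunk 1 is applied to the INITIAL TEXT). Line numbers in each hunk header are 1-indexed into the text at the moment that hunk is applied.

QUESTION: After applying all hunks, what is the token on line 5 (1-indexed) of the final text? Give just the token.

Answer: xzuv

Derivation:
Hunk 1: at line 4 remove [tlk] add [xaj] -> 6 lines: dyb iwcq rsii wso xaj xzuv
Hunk 2: at line 2 remove [wso] add [mac,nbjp] -> 7 lines: dyb iwcq rsii mac nbjp xaj xzuv
Hunk 3: at line 2 remove [mac] add [fbv] -> 7 lines: dyb iwcq rsii fbv nbjp xaj xzuv
Hunk 4: at line 3 remove [fbv,nbjp,xaj] add [wol] -> 5 lines: dyb iwcq rsii wol xzuv
Final line 5: xzuv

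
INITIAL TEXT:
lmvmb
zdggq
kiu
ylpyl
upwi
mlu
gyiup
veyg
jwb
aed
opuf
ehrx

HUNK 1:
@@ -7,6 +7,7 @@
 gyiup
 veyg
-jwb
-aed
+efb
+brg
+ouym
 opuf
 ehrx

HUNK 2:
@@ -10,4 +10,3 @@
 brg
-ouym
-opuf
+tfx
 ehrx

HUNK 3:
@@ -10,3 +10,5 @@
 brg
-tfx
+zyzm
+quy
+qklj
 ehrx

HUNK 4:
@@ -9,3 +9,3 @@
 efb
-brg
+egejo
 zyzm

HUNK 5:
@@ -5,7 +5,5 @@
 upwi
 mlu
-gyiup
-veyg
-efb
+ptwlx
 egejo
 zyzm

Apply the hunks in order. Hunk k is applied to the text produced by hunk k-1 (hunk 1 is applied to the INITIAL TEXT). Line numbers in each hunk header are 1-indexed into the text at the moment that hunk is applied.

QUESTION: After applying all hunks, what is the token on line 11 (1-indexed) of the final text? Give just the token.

Answer: qklj

Derivation:
Hunk 1: at line 7 remove [jwb,aed] add [efb,brg,ouym] -> 13 lines: lmvmb zdggq kiu ylpyl upwi mlu gyiup veyg efb brg ouym opuf ehrx
Hunk 2: at line 10 remove [ouym,opuf] add [tfx] -> 12 lines: lmvmb zdggq kiu ylpyl upwi mlu gyiup veyg efb brg tfx ehrx
Hunk 3: at line 10 remove [tfx] add [zyzm,quy,qklj] -> 14 lines: lmvmb zdggq kiu ylpyl upwi mlu gyiup veyg efb brg zyzm quy qklj ehrx
Hunk 4: at line 9 remove [brg] add [egejo] -> 14 lines: lmvmb zdggq kiu ylpyl upwi mlu gyiup veyg efb egejo zyzm quy qklj ehrx
Hunk 5: at line 5 remove [gyiup,veyg,efb] add [ptwlx] -> 12 lines: lmvmb zdggq kiu ylpyl upwi mlu ptwlx egejo zyzm quy qklj ehrx
Final line 11: qklj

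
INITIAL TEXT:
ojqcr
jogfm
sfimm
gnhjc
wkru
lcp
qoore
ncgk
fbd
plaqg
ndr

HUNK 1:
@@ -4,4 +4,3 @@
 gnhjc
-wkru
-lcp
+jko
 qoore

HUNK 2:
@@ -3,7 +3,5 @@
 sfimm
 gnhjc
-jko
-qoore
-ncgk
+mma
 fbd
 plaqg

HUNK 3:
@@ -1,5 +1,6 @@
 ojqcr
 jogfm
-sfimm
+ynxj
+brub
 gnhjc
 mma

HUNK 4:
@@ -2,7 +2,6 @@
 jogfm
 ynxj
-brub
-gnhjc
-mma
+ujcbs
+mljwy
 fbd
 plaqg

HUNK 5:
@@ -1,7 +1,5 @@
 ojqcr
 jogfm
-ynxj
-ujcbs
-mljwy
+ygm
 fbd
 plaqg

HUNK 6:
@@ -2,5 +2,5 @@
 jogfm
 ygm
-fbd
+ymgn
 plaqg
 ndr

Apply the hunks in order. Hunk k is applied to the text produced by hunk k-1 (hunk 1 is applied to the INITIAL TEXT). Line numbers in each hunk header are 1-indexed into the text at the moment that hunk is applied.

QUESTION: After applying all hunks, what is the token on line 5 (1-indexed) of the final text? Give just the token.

Hunk 1: at line 4 remove [wkru,lcp] add [jko] -> 10 lines: ojqcr jogfm sfimm gnhjc jko qoore ncgk fbd plaqg ndr
Hunk 2: at line 3 remove [jko,qoore,ncgk] add [mma] -> 8 lines: ojqcr jogfm sfimm gnhjc mma fbd plaqg ndr
Hunk 3: at line 1 remove [sfimm] add [ynxj,brub] -> 9 lines: ojqcr jogfm ynxj brub gnhjc mma fbd plaqg ndr
Hunk 4: at line 2 remove [brub,gnhjc,mma] add [ujcbs,mljwy] -> 8 lines: ojqcr jogfm ynxj ujcbs mljwy fbd plaqg ndr
Hunk 5: at line 1 remove [ynxj,ujcbs,mljwy] add [ygm] -> 6 lines: ojqcr jogfm ygm fbd plaqg ndr
Hunk 6: at line 2 remove [fbd] add [ymgn] -> 6 lines: ojqcr jogfm ygm ymgn plaqg ndr
Final line 5: plaqg

Answer: plaqg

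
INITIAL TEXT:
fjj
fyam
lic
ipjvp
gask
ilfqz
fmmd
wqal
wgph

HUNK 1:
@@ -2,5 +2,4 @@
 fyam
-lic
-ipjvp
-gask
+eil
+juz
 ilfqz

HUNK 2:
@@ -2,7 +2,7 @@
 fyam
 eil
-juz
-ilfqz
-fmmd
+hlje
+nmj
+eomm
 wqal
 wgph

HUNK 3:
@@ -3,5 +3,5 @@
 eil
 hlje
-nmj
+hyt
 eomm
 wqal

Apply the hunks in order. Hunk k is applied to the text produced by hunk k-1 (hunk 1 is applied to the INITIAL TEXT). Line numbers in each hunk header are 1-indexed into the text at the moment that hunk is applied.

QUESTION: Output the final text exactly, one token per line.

Hunk 1: at line 2 remove [lic,ipjvp,gask] add [eil,juz] -> 8 lines: fjj fyam eil juz ilfqz fmmd wqal wgph
Hunk 2: at line 2 remove [juz,ilfqz,fmmd] add [hlje,nmj,eomm] -> 8 lines: fjj fyam eil hlje nmj eomm wqal wgph
Hunk 3: at line 3 remove [nmj] add [hyt] -> 8 lines: fjj fyam eil hlje hyt eomm wqal wgph

Answer: fjj
fyam
eil
hlje
hyt
eomm
wqal
wgph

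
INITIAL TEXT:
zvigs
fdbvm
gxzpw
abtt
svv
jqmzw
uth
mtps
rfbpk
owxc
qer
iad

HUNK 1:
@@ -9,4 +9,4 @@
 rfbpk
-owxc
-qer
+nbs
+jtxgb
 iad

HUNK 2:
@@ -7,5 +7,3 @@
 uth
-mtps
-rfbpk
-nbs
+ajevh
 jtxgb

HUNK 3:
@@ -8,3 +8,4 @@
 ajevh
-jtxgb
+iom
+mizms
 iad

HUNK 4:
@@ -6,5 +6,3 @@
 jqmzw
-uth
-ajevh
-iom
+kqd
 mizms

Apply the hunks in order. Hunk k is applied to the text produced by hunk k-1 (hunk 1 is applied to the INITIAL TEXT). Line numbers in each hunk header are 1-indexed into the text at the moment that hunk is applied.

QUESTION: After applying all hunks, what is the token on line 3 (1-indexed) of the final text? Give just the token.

Answer: gxzpw

Derivation:
Hunk 1: at line 9 remove [owxc,qer] add [nbs,jtxgb] -> 12 lines: zvigs fdbvm gxzpw abtt svv jqmzw uth mtps rfbpk nbs jtxgb iad
Hunk 2: at line 7 remove [mtps,rfbpk,nbs] add [ajevh] -> 10 lines: zvigs fdbvm gxzpw abtt svv jqmzw uth ajevh jtxgb iad
Hunk 3: at line 8 remove [jtxgb] add [iom,mizms] -> 11 lines: zvigs fdbvm gxzpw abtt svv jqmzw uth ajevh iom mizms iad
Hunk 4: at line 6 remove [uth,ajevh,iom] add [kqd] -> 9 lines: zvigs fdbvm gxzpw abtt svv jqmzw kqd mizms iad
Final line 3: gxzpw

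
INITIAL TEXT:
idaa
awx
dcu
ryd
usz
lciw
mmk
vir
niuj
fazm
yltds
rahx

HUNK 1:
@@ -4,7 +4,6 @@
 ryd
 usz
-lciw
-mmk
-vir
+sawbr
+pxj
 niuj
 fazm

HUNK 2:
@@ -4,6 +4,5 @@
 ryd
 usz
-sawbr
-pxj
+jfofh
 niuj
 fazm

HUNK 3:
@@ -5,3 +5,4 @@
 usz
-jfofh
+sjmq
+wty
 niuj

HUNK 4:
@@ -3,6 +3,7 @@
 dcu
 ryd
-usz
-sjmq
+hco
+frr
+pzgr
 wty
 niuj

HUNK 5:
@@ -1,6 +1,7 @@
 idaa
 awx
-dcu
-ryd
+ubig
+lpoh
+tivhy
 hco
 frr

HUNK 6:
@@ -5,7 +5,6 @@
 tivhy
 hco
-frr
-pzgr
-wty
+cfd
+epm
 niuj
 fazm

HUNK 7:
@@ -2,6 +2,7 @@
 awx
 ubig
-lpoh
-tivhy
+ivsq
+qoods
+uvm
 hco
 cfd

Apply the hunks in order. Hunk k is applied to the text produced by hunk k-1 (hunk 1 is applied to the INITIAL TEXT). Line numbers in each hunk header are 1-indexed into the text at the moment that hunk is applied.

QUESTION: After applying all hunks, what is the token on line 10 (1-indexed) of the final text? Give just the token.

Answer: niuj

Derivation:
Hunk 1: at line 4 remove [lciw,mmk,vir] add [sawbr,pxj] -> 11 lines: idaa awx dcu ryd usz sawbr pxj niuj fazm yltds rahx
Hunk 2: at line 4 remove [sawbr,pxj] add [jfofh] -> 10 lines: idaa awx dcu ryd usz jfofh niuj fazm yltds rahx
Hunk 3: at line 5 remove [jfofh] add [sjmq,wty] -> 11 lines: idaa awx dcu ryd usz sjmq wty niuj fazm yltds rahx
Hunk 4: at line 3 remove [usz,sjmq] add [hco,frr,pzgr] -> 12 lines: idaa awx dcu ryd hco frr pzgr wty niuj fazm yltds rahx
Hunk 5: at line 1 remove [dcu,ryd] add [ubig,lpoh,tivhy] -> 13 lines: idaa awx ubig lpoh tivhy hco frr pzgr wty niuj fazm yltds rahx
Hunk 6: at line 5 remove [frr,pzgr,wty] add [cfd,epm] -> 12 lines: idaa awx ubig lpoh tivhy hco cfd epm niuj fazm yltds rahx
Hunk 7: at line 2 remove [lpoh,tivhy] add [ivsq,qoods,uvm] -> 13 lines: idaa awx ubig ivsq qoods uvm hco cfd epm niuj fazm yltds rahx
Final line 10: niuj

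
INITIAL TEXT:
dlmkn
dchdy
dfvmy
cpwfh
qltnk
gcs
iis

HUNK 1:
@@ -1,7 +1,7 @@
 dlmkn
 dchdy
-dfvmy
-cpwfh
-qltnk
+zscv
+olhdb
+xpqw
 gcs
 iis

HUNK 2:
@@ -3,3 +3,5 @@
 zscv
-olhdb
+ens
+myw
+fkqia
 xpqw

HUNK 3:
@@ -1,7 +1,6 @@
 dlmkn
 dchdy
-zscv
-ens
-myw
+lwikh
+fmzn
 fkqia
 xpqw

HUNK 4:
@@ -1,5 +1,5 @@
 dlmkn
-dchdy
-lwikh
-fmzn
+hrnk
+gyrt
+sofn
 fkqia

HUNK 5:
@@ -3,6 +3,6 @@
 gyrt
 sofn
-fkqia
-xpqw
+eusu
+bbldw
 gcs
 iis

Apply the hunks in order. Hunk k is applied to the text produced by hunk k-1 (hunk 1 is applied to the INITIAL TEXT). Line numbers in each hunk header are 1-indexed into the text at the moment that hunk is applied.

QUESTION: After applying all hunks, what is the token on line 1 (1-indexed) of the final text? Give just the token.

Hunk 1: at line 1 remove [dfvmy,cpwfh,qltnk] add [zscv,olhdb,xpqw] -> 7 lines: dlmkn dchdy zscv olhdb xpqw gcs iis
Hunk 2: at line 3 remove [olhdb] add [ens,myw,fkqia] -> 9 lines: dlmkn dchdy zscv ens myw fkqia xpqw gcs iis
Hunk 3: at line 1 remove [zscv,ens,myw] add [lwikh,fmzn] -> 8 lines: dlmkn dchdy lwikh fmzn fkqia xpqw gcs iis
Hunk 4: at line 1 remove [dchdy,lwikh,fmzn] add [hrnk,gyrt,sofn] -> 8 lines: dlmkn hrnk gyrt sofn fkqia xpqw gcs iis
Hunk 5: at line 3 remove [fkqia,xpqw] add [eusu,bbldw] -> 8 lines: dlmkn hrnk gyrt sofn eusu bbldw gcs iis
Final line 1: dlmkn

Answer: dlmkn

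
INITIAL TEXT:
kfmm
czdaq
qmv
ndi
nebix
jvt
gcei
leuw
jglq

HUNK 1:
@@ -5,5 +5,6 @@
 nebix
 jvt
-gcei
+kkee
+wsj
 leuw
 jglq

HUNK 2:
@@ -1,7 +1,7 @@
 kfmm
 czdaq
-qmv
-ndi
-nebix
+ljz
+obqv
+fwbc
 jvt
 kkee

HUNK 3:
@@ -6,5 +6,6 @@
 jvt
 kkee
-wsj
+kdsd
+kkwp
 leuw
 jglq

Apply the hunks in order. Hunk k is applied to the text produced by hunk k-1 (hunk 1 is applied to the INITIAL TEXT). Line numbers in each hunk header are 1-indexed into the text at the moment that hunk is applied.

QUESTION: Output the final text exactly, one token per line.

Hunk 1: at line 5 remove [gcei] add [kkee,wsj] -> 10 lines: kfmm czdaq qmv ndi nebix jvt kkee wsj leuw jglq
Hunk 2: at line 1 remove [qmv,ndi,nebix] add [ljz,obqv,fwbc] -> 10 lines: kfmm czdaq ljz obqv fwbc jvt kkee wsj leuw jglq
Hunk 3: at line 6 remove [wsj] add [kdsd,kkwp] -> 11 lines: kfmm czdaq ljz obqv fwbc jvt kkee kdsd kkwp leuw jglq

Answer: kfmm
czdaq
ljz
obqv
fwbc
jvt
kkee
kdsd
kkwp
leuw
jglq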